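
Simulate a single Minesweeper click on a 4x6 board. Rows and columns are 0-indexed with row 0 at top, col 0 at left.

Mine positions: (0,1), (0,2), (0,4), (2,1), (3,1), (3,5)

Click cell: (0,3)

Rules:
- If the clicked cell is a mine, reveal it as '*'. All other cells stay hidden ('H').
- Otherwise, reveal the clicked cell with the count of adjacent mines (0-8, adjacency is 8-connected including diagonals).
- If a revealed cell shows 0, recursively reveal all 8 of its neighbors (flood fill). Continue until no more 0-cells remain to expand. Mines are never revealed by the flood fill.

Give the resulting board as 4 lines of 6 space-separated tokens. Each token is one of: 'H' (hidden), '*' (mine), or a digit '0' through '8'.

H H H 2 H H
H H H H H H
H H H H H H
H H H H H H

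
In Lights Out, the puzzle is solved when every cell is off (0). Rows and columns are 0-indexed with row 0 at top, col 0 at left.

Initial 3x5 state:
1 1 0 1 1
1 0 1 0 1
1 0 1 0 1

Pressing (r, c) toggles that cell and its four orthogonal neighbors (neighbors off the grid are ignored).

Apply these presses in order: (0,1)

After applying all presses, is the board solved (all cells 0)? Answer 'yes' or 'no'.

Answer: no

Derivation:
After press 1 at (0,1):
0 0 1 1 1
1 1 1 0 1
1 0 1 0 1

Lights still on: 10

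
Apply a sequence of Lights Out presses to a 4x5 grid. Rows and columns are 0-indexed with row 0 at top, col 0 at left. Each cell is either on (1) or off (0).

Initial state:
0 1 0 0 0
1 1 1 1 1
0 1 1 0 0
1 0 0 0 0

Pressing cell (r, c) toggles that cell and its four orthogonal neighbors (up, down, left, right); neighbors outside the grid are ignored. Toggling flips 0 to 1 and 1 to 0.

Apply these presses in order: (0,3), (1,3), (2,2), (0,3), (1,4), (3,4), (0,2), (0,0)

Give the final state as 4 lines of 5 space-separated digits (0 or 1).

Answer: 1 1 1 0 1
0 1 0 1 1
0 0 0 0 0
1 0 1 1 1

Derivation:
After press 1 at (0,3):
0 1 1 1 1
1 1 1 0 1
0 1 1 0 0
1 0 0 0 0

After press 2 at (1,3):
0 1 1 0 1
1 1 0 1 0
0 1 1 1 0
1 0 0 0 0

After press 3 at (2,2):
0 1 1 0 1
1 1 1 1 0
0 0 0 0 0
1 0 1 0 0

After press 4 at (0,3):
0 1 0 1 0
1 1 1 0 0
0 0 0 0 0
1 0 1 0 0

After press 5 at (1,4):
0 1 0 1 1
1 1 1 1 1
0 0 0 0 1
1 0 1 0 0

After press 6 at (3,4):
0 1 0 1 1
1 1 1 1 1
0 0 0 0 0
1 0 1 1 1

After press 7 at (0,2):
0 0 1 0 1
1 1 0 1 1
0 0 0 0 0
1 0 1 1 1

After press 8 at (0,0):
1 1 1 0 1
0 1 0 1 1
0 0 0 0 0
1 0 1 1 1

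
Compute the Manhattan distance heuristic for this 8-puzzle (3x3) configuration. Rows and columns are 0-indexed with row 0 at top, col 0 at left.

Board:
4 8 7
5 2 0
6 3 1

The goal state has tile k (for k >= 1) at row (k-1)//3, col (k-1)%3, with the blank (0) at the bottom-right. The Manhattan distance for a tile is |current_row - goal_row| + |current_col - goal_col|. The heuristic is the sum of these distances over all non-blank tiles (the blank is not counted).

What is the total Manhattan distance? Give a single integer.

Answer: 19

Derivation:
Tile 4: at (0,0), goal (1,0), distance |0-1|+|0-0| = 1
Tile 8: at (0,1), goal (2,1), distance |0-2|+|1-1| = 2
Tile 7: at (0,2), goal (2,0), distance |0-2|+|2-0| = 4
Tile 5: at (1,0), goal (1,1), distance |1-1|+|0-1| = 1
Tile 2: at (1,1), goal (0,1), distance |1-0|+|1-1| = 1
Tile 6: at (2,0), goal (1,2), distance |2-1|+|0-2| = 3
Tile 3: at (2,1), goal (0,2), distance |2-0|+|1-2| = 3
Tile 1: at (2,2), goal (0,0), distance |2-0|+|2-0| = 4
Sum: 1 + 2 + 4 + 1 + 1 + 3 + 3 + 4 = 19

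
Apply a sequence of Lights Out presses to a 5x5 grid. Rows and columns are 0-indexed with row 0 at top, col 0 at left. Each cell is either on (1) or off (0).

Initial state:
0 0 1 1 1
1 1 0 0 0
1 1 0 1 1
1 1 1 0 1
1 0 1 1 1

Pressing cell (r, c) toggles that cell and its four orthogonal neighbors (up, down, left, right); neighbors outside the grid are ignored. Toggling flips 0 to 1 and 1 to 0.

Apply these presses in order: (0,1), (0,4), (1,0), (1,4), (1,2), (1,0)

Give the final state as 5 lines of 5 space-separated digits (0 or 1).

After press 1 at (0,1):
1 1 0 1 1
1 0 0 0 0
1 1 0 1 1
1 1 1 0 1
1 0 1 1 1

After press 2 at (0,4):
1 1 0 0 0
1 0 0 0 1
1 1 0 1 1
1 1 1 0 1
1 0 1 1 1

After press 3 at (1,0):
0 1 0 0 0
0 1 0 0 1
0 1 0 1 1
1 1 1 0 1
1 0 1 1 1

After press 4 at (1,4):
0 1 0 0 1
0 1 0 1 0
0 1 0 1 0
1 1 1 0 1
1 0 1 1 1

After press 5 at (1,2):
0 1 1 0 1
0 0 1 0 0
0 1 1 1 0
1 1 1 0 1
1 0 1 1 1

After press 6 at (1,0):
1 1 1 0 1
1 1 1 0 0
1 1 1 1 0
1 1 1 0 1
1 0 1 1 1

Answer: 1 1 1 0 1
1 1 1 0 0
1 1 1 1 0
1 1 1 0 1
1 0 1 1 1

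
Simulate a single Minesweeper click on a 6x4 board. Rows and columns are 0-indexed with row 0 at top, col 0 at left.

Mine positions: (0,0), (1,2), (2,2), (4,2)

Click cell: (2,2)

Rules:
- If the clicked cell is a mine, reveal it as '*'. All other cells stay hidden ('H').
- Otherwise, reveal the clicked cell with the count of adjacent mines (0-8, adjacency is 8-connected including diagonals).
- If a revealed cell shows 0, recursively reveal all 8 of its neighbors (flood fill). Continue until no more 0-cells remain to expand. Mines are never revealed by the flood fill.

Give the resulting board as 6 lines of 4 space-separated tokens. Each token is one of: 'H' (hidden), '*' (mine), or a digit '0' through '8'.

H H H H
H H H H
H H * H
H H H H
H H H H
H H H H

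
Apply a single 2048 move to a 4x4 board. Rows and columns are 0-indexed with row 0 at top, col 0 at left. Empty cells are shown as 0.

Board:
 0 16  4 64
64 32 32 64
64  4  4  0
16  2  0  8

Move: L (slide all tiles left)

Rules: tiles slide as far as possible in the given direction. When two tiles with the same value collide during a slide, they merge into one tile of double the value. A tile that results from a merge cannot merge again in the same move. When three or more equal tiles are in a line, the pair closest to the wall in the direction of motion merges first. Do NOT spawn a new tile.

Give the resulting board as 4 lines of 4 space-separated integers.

Answer: 16  4 64  0
64 64 64  0
64  8  0  0
16  2  8  0

Derivation:
Slide left:
row 0: [0, 16, 4, 64] -> [16, 4, 64, 0]
row 1: [64, 32, 32, 64] -> [64, 64, 64, 0]
row 2: [64, 4, 4, 0] -> [64, 8, 0, 0]
row 3: [16, 2, 0, 8] -> [16, 2, 8, 0]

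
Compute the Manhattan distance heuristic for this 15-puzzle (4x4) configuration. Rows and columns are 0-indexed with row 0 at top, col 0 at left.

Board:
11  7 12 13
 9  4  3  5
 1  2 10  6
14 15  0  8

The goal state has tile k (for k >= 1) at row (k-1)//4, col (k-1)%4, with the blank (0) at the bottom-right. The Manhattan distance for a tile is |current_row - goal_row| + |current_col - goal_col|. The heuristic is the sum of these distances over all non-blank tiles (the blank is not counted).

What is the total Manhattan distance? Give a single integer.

Answer: 35

Derivation:
Tile 11: at (0,0), goal (2,2), distance |0-2|+|0-2| = 4
Tile 7: at (0,1), goal (1,2), distance |0-1|+|1-2| = 2
Tile 12: at (0,2), goal (2,3), distance |0-2|+|2-3| = 3
Tile 13: at (0,3), goal (3,0), distance |0-3|+|3-0| = 6
Tile 9: at (1,0), goal (2,0), distance |1-2|+|0-0| = 1
Tile 4: at (1,1), goal (0,3), distance |1-0|+|1-3| = 3
Tile 3: at (1,2), goal (0,2), distance |1-0|+|2-2| = 1
Tile 5: at (1,3), goal (1,0), distance |1-1|+|3-0| = 3
Tile 1: at (2,0), goal (0,0), distance |2-0|+|0-0| = 2
Tile 2: at (2,1), goal (0,1), distance |2-0|+|1-1| = 2
Tile 10: at (2,2), goal (2,1), distance |2-2|+|2-1| = 1
Tile 6: at (2,3), goal (1,1), distance |2-1|+|3-1| = 3
Tile 14: at (3,0), goal (3,1), distance |3-3|+|0-1| = 1
Tile 15: at (3,1), goal (3,2), distance |3-3|+|1-2| = 1
Tile 8: at (3,3), goal (1,3), distance |3-1|+|3-3| = 2
Sum: 4 + 2 + 3 + 6 + 1 + 3 + 1 + 3 + 2 + 2 + 1 + 3 + 1 + 1 + 2 = 35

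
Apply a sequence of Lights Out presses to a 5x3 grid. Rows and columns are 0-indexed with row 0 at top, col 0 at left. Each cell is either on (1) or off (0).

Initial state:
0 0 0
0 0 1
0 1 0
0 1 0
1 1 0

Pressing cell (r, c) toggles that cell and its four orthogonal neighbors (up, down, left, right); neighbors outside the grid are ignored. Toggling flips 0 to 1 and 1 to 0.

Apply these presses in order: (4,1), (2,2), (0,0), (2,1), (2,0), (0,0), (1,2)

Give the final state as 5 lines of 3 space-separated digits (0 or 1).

Answer: 0 0 1
1 0 1
0 0 1
1 1 1
0 0 1

Derivation:
After press 1 at (4,1):
0 0 0
0 0 1
0 1 0
0 0 0
0 0 1

After press 2 at (2,2):
0 0 0
0 0 0
0 0 1
0 0 1
0 0 1

After press 3 at (0,0):
1 1 0
1 0 0
0 0 1
0 0 1
0 0 1

After press 4 at (2,1):
1 1 0
1 1 0
1 1 0
0 1 1
0 0 1

After press 5 at (2,0):
1 1 0
0 1 0
0 0 0
1 1 1
0 0 1

After press 6 at (0,0):
0 0 0
1 1 0
0 0 0
1 1 1
0 0 1

After press 7 at (1,2):
0 0 1
1 0 1
0 0 1
1 1 1
0 0 1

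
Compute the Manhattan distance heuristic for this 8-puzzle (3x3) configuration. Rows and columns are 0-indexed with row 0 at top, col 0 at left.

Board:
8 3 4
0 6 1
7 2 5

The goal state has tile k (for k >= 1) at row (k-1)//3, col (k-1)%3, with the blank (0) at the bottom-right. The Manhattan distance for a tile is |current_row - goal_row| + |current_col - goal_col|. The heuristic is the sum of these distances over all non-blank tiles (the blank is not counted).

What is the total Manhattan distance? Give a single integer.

Answer: 15

Derivation:
Tile 8: at (0,0), goal (2,1), distance |0-2|+|0-1| = 3
Tile 3: at (0,1), goal (0,2), distance |0-0|+|1-2| = 1
Tile 4: at (0,2), goal (1,0), distance |0-1|+|2-0| = 3
Tile 6: at (1,1), goal (1,2), distance |1-1|+|1-2| = 1
Tile 1: at (1,2), goal (0,0), distance |1-0|+|2-0| = 3
Tile 7: at (2,0), goal (2,0), distance |2-2|+|0-0| = 0
Tile 2: at (2,1), goal (0,1), distance |2-0|+|1-1| = 2
Tile 5: at (2,2), goal (1,1), distance |2-1|+|2-1| = 2
Sum: 3 + 1 + 3 + 1 + 3 + 0 + 2 + 2 = 15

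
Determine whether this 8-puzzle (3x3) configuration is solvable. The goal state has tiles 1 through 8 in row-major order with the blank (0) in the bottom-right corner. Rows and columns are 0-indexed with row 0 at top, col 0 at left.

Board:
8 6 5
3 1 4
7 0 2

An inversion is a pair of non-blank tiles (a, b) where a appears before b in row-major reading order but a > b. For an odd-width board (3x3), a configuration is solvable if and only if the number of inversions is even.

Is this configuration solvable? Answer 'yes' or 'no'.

Answer: yes

Derivation:
Inversions (pairs i<j in row-major order where tile[i] > tile[j] > 0): 20
20 is even, so the puzzle is solvable.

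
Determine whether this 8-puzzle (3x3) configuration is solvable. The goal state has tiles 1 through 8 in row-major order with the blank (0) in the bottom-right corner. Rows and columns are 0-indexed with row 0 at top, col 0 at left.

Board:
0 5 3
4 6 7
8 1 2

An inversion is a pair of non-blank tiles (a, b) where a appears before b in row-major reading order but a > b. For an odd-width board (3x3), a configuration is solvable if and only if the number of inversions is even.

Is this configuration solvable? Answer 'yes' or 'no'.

Inversions (pairs i<j in row-major order where tile[i] > tile[j] > 0): 14
14 is even, so the puzzle is solvable.

Answer: yes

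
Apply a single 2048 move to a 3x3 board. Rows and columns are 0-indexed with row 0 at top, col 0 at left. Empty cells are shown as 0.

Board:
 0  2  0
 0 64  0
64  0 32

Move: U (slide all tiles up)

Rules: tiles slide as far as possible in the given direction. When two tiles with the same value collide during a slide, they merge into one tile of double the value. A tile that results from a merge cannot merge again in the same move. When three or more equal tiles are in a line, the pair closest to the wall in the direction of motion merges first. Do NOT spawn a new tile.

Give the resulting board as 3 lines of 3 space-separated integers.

Answer: 64  2 32
 0 64  0
 0  0  0

Derivation:
Slide up:
col 0: [0, 0, 64] -> [64, 0, 0]
col 1: [2, 64, 0] -> [2, 64, 0]
col 2: [0, 0, 32] -> [32, 0, 0]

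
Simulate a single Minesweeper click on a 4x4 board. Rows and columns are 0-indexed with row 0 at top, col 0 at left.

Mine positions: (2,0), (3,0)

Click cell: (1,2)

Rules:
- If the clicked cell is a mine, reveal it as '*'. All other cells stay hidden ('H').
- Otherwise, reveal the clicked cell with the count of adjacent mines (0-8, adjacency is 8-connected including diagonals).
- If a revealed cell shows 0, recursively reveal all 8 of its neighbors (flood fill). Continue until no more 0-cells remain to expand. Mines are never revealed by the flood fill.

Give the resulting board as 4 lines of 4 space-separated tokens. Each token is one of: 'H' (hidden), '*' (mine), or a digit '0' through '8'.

0 0 0 0
1 1 0 0
H 2 0 0
H 2 0 0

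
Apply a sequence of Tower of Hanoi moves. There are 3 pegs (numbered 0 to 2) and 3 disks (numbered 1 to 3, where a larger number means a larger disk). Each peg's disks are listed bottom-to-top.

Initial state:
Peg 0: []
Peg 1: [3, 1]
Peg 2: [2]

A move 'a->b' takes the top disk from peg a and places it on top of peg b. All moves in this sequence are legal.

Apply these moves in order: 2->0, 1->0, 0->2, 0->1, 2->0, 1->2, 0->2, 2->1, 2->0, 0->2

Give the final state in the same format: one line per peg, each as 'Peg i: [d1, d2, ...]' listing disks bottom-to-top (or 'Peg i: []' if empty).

Answer: Peg 0: []
Peg 1: [3, 1]
Peg 2: [2]

Derivation:
After move 1 (2->0):
Peg 0: [2]
Peg 1: [3, 1]
Peg 2: []

After move 2 (1->0):
Peg 0: [2, 1]
Peg 1: [3]
Peg 2: []

After move 3 (0->2):
Peg 0: [2]
Peg 1: [3]
Peg 2: [1]

After move 4 (0->1):
Peg 0: []
Peg 1: [3, 2]
Peg 2: [1]

After move 5 (2->0):
Peg 0: [1]
Peg 1: [3, 2]
Peg 2: []

After move 6 (1->2):
Peg 0: [1]
Peg 1: [3]
Peg 2: [2]

After move 7 (0->2):
Peg 0: []
Peg 1: [3]
Peg 2: [2, 1]

After move 8 (2->1):
Peg 0: []
Peg 1: [3, 1]
Peg 2: [2]

After move 9 (2->0):
Peg 0: [2]
Peg 1: [3, 1]
Peg 2: []

After move 10 (0->2):
Peg 0: []
Peg 1: [3, 1]
Peg 2: [2]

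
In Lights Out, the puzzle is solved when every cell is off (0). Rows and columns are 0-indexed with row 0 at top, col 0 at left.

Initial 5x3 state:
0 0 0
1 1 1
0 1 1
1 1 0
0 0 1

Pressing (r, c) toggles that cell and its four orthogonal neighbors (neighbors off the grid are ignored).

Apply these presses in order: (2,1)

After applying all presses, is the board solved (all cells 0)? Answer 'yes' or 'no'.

After press 1 at (2,1):
0 0 0
1 0 1
1 0 0
1 0 0
0 0 1

Lights still on: 5

Answer: no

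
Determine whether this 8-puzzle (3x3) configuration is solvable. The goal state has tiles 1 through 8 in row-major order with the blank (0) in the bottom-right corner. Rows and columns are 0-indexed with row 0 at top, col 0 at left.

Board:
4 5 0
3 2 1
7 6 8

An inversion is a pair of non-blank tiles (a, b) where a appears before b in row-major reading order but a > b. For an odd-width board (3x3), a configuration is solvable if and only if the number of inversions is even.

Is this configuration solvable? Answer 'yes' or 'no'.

Inversions (pairs i<j in row-major order where tile[i] > tile[j] > 0): 10
10 is even, so the puzzle is solvable.

Answer: yes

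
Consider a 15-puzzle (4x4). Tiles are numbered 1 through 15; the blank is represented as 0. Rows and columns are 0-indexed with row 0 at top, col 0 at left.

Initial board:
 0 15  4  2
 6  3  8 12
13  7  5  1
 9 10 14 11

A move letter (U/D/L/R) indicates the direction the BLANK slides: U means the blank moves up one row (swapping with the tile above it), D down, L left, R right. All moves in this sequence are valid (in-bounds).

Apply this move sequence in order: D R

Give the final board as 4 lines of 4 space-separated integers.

After move 1 (D):
 6 15  4  2
 0  3  8 12
13  7  5  1
 9 10 14 11

After move 2 (R):
 6 15  4  2
 3  0  8 12
13  7  5  1
 9 10 14 11

Answer:  6 15  4  2
 3  0  8 12
13  7  5  1
 9 10 14 11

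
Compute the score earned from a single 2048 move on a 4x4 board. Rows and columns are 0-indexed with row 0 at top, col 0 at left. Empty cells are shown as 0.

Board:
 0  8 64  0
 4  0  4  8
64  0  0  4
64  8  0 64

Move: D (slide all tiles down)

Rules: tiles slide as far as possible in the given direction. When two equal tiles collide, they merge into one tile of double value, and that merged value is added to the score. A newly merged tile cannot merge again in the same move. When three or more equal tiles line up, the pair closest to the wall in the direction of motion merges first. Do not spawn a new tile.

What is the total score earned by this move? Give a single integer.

Answer: 144

Derivation:
Slide down:
col 0: [0, 4, 64, 64] -> [0, 0, 4, 128]  score +128 (running 128)
col 1: [8, 0, 0, 8] -> [0, 0, 0, 16]  score +16 (running 144)
col 2: [64, 4, 0, 0] -> [0, 0, 64, 4]  score +0 (running 144)
col 3: [0, 8, 4, 64] -> [0, 8, 4, 64]  score +0 (running 144)
Board after move:
  0   0   0   0
  0   0   0   8
  4   0  64   4
128  16   4  64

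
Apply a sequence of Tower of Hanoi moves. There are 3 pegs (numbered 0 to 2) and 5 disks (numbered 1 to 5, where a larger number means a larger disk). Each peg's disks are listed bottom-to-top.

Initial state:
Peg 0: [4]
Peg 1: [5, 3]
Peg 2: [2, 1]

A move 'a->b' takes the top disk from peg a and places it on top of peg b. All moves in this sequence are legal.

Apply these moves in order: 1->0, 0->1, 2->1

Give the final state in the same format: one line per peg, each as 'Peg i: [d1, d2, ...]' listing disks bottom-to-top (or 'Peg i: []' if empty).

After move 1 (1->0):
Peg 0: [4, 3]
Peg 1: [5]
Peg 2: [2, 1]

After move 2 (0->1):
Peg 0: [4]
Peg 1: [5, 3]
Peg 2: [2, 1]

After move 3 (2->1):
Peg 0: [4]
Peg 1: [5, 3, 1]
Peg 2: [2]

Answer: Peg 0: [4]
Peg 1: [5, 3, 1]
Peg 2: [2]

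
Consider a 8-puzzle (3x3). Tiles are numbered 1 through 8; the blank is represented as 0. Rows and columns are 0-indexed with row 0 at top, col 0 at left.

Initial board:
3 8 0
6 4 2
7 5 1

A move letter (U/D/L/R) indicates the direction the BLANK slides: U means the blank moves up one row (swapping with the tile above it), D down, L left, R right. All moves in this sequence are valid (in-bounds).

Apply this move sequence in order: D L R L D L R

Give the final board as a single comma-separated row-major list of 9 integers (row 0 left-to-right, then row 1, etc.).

After move 1 (D):
3 8 2
6 4 0
7 5 1

After move 2 (L):
3 8 2
6 0 4
7 5 1

After move 3 (R):
3 8 2
6 4 0
7 5 1

After move 4 (L):
3 8 2
6 0 4
7 5 1

After move 5 (D):
3 8 2
6 5 4
7 0 1

After move 6 (L):
3 8 2
6 5 4
0 7 1

After move 7 (R):
3 8 2
6 5 4
7 0 1

Answer: 3, 8, 2, 6, 5, 4, 7, 0, 1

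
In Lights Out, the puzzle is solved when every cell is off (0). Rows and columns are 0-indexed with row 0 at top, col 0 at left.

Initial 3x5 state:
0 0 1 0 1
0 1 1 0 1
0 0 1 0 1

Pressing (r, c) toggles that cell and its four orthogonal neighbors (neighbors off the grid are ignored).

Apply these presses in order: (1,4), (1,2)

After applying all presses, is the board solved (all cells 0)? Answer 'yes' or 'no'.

Answer: yes

Derivation:
After press 1 at (1,4):
0 0 1 0 0
0 1 1 1 0
0 0 1 0 0

After press 2 at (1,2):
0 0 0 0 0
0 0 0 0 0
0 0 0 0 0

Lights still on: 0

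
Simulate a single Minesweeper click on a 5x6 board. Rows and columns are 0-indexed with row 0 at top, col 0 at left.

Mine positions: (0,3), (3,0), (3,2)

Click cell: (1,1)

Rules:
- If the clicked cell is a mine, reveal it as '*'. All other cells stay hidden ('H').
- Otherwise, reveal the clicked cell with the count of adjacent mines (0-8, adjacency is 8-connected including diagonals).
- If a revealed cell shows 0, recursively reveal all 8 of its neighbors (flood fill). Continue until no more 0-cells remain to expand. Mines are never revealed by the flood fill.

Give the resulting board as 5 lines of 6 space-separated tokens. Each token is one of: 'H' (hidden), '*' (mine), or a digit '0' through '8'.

0 0 1 H H H
0 0 1 H H H
1 2 1 H H H
H H H H H H
H H H H H H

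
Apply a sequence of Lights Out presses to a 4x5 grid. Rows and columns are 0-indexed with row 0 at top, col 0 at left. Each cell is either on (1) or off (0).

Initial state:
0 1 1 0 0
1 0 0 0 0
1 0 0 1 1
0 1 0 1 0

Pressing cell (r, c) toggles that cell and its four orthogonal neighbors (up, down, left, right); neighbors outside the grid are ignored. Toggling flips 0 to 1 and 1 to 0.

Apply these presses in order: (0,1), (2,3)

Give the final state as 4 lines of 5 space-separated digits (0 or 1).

Answer: 1 0 0 0 0
1 1 0 1 0
1 0 1 0 0
0 1 0 0 0

Derivation:
After press 1 at (0,1):
1 0 0 0 0
1 1 0 0 0
1 0 0 1 1
0 1 0 1 0

After press 2 at (2,3):
1 0 0 0 0
1 1 0 1 0
1 0 1 0 0
0 1 0 0 0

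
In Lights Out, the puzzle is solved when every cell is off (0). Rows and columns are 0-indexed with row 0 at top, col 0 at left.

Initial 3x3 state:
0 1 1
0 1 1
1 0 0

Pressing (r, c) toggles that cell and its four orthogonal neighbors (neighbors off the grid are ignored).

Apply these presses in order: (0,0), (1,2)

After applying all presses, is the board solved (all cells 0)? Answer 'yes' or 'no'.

Answer: no

Derivation:
After press 1 at (0,0):
1 0 1
1 1 1
1 0 0

After press 2 at (1,2):
1 0 0
1 0 0
1 0 1

Lights still on: 4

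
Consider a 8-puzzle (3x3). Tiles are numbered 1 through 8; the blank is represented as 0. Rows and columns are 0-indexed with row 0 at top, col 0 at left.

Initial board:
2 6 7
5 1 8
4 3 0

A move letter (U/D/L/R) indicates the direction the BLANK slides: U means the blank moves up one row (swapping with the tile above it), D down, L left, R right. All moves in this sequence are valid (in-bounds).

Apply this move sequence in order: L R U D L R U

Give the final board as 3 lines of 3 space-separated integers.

After move 1 (L):
2 6 7
5 1 8
4 0 3

After move 2 (R):
2 6 7
5 1 8
4 3 0

After move 3 (U):
2 6 7
5 1 0
4 3 8

After move 4 (D):
2 6 7
5 1 8
4 3 0

After move 5 (L):
2 6 7
5 1 8
4 0 3

After move 6 (R):
2 6 7
5 1 8
4 3 0

After move 7 (U):
2 6 7
5 1 0
4 3 8

Answer: 2 6 7
5 1 0
4 3 8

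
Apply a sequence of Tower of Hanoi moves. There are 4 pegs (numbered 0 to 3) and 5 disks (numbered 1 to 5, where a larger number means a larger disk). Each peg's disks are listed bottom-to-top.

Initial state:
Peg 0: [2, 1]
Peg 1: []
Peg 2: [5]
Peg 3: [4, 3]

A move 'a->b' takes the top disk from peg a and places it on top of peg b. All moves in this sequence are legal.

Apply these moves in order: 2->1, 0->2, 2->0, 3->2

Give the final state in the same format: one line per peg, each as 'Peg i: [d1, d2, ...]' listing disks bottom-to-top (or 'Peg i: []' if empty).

After move 1 (2->1):
Peg 0: [2, 1]
Peg 1: [5]
Peg 2: []
Peg 3: [4, 3]

After move 2 (0->2):
Peg 0: [2]
Peg 1: [5]
Peg 2: [1]
Peg 3: [4, 3]

After move 3 (2->0):
Peg 0: [2, 1]
Peg 1: [5]
Peg 2: []
Peg 3: [4, 3]

After move 4 (3->2):
Peg 0: [2, 1]
Peg 1: [5]
Peg 2: [3]
Peg 3: [4]

Answer: Peg 0: [2, 1]
Peg 1: [5]
Peg 2: [3]
Peg 3: [4]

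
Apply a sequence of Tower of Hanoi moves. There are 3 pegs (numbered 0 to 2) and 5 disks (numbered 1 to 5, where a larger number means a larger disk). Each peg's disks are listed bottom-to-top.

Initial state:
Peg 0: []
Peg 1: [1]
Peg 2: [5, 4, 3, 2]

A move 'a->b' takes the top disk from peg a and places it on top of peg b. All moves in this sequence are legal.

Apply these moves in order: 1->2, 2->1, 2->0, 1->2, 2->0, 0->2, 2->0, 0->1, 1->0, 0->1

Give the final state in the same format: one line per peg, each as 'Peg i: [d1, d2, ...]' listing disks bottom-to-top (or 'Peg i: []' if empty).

After move 1 (1->2):
Peg 0: []
Peg 1: []
Peg 2: [5, 4, 3, 2, 1]

After move 2 (2->1):
Peg 0: []
Peg 1: [1]
Peg 2: [5, 4, 3, 2]

After move 3 (2->0):
Peg 0: [2]
Peg 1: [1]
Peg 2: [5, 4, 3]

After move 4 (1->2):
Peg 0: [2]
Peg 1: []
Peg 2: [5, 4, 3, 1]

After move 5 (2->0):
Peg 0: [2, 1]
Peg 1: []
Peg 2: [5, 4, 3]

After move 6 (0->2):
Peg 0: [2]
Peg 1: []
Peg 2: [5, 4, 3, 1]

After move 7 (2->0):
Peg 0: [2, 1]
Peg 1: []
Peg 2: [5, 4, 3]

After move 8 (0->1):
Peg 0: [2]
Peg 1: [1]
Peg 2: [5, 4, 3]

After move 9 (1->0):
Peg 0: [2, 1]
Peg 1: []
Peg 2: [5, 4, 3]

After move 10 (0->1):
Peg 0: [2]
Peg 1: [1]
Peg 2: [5, 4, 3]

Answer: Peg 0: [2]
Peg 1: [1]
Peg 2: [5, 4, 3]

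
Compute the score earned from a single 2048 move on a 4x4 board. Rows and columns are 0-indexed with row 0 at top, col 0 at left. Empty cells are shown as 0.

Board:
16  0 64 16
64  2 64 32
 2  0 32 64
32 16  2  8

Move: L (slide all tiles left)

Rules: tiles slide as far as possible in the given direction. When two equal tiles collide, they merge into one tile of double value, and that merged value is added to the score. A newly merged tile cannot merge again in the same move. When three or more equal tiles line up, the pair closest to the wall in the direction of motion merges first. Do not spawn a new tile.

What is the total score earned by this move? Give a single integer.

Answer: 0

Derivation:
Slide left:
row 0: [16, 0, 64, 16] -> [16, 64, 16, 0]  score +0 (running 0)
row 1: [64, 2, 64, 32] -> [64, 2, 64, 32]  score +0 (running 0)
row 2: [2, 0, 32, 64] -> [2, 32, 64, 0]  score +0 (running 0)
row 3: [32, 16, 2, 8] -> [32, 16, 2, 8]  score +0 (running 0)
Board after move:
16 64 16  0
64  2 64 32
 2 32 64  0
32 16  2  8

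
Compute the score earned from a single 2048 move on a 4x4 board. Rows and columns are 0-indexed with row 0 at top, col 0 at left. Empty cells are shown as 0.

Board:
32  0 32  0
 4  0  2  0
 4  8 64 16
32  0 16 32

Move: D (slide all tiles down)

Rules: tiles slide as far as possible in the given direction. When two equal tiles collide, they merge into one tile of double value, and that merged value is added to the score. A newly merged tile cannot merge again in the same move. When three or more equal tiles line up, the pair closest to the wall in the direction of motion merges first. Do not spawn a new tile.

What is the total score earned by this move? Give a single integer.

Answer: 8

Derivation:
Slide down:
col 0: [32, 4, 4, 32] -> [0, 32, 8, 32]  score +8 (running 8)
col 1: [0, 0, 8, 0] -> [0, 0, 0, 8]  score +0 (running 8)
col 2: [32, 2, 64, 16] -> [32, 2, 64, 16]  score +0 (running 8)
col 3: [0, 0, 16, 32] -> [0, 0, 16, 32]  score +0 (running 8)
Board after move:
 0  0 32  0
32  0  2  0
 8  0 64 16
32  8 16 32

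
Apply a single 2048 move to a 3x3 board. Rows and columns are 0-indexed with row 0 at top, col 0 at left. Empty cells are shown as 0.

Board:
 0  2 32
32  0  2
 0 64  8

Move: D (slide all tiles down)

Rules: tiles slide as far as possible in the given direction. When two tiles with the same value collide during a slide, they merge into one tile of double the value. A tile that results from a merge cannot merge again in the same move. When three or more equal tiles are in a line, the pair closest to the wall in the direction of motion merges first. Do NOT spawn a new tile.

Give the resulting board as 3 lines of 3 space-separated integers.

Slide down:
col 0: [0, 32, 0] -> [0, 0, 32]
col 1: [2, 0, 64] -> [0, 2, 64]
col 2: [32, 2, 8] -> [32, 2, 8]

Answer:  0  0 32
 0  2  2
32 64  8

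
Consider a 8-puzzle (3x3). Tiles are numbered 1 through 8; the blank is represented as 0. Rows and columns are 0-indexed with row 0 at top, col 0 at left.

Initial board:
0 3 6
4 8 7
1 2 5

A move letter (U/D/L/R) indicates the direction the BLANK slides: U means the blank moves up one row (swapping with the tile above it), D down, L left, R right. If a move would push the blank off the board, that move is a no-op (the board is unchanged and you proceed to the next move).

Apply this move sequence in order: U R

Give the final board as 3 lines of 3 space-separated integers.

Answer: 3 0 6
4 8 7
1 2 5

Derivation:
After move 1 (U):
0 3 6
4 8 7
1 2 5

After move 2 (R):
3 0 6
4 8 7
1 2 5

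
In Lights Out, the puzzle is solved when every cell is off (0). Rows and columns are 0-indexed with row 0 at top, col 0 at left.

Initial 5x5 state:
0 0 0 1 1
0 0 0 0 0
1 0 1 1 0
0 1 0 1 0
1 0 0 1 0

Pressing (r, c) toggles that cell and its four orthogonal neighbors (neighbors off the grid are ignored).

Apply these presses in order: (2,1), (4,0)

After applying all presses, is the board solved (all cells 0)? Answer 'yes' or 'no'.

After press 1 at (2,1):
0 0 0 1 1
0 1 0 0 0
0 1 0 1 0
0 0 0 1 0
1 0 0 1 0

After press 2 at (4,0):
0 0 0 1 1
0 1 0 0 0
0 1 0 1 0
1 0 0 1 0
0 1 0 1 0

Lights still on: 9

Answer: no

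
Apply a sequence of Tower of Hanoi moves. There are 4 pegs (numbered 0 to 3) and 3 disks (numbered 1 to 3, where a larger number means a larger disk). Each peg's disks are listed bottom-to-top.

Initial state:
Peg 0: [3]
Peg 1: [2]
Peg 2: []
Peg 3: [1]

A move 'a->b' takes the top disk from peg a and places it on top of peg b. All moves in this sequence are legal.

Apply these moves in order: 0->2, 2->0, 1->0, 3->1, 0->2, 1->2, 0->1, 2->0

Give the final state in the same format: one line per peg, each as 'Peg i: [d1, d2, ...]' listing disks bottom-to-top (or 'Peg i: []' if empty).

Answer: Peg 0: [1]
Peg 1: [3]
Peg 2: [2]
Peg 3: []

Derivation:
After move 1 (0->2):
Peg 0: []
Peg 1: [2]
Peg 2: [3]
Peg 3: [1]

After move 2 (2->0):
Peg 0: [3]
Peg 1: [2]
Peg 2: []
Peg 3: [1]

After move 3 (1->0):
Peg 0: [3, 2]
Peg 1: []
Peg 2: []
Peg 3: [1]

After move 4 (3->1):
Peg 0: [3, 2]
Peg 1: [1]
Peg 2: []
Peg 3: []

After move 5 (0->2):
Peg 0: [3]
Peg 1: [1]
Peg 2: [2]
Peg 3: []

After move 6 (1->2):
Peg 0: [3]
Peg 1: []
Peg 2: [2, 1]
Peg 3: []

After move 7 (0->1):
Peg 0: []
Peg 1: [3]
Peg 2: [2, 1]
Peg 3: []

After move 8 (2->0):
Peg 0: [1]
Peg 1: [3]
Peg 2: [2]
Peg 3: []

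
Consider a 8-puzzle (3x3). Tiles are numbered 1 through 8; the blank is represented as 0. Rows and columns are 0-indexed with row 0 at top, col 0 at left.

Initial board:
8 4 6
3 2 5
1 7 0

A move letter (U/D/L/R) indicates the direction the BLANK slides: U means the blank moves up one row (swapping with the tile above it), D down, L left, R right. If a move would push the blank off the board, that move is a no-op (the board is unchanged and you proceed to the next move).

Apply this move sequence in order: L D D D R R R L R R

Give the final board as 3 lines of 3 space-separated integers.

After move 1 (L):
8 4 6
3 2 5
1 0 7

After move 2 (D):
8 4 6
3 2 5
1 0 7

After move 3 (D):
8 4 6
3 2 5
1 0 7

After move 4 (D):
8 4 6
3 2 5
1 0 7

After move 5 (R):
8 4 6
3 2 5
1 7 0

After move 6 (R):
8 4 6
3 2 5
1 7 0

After move 7 (R):
8 4 6
3 2 5
1 7 0

After move 8 (L):
8 4 6
3 2 5
1 0 7

After move 9 (R):
8 4 6
3 2 5
1 7 0

After move 10 (R):
8 4 6
3 2 5
1 7 0

Answer: 8 4 6
3 2 5
1 7 0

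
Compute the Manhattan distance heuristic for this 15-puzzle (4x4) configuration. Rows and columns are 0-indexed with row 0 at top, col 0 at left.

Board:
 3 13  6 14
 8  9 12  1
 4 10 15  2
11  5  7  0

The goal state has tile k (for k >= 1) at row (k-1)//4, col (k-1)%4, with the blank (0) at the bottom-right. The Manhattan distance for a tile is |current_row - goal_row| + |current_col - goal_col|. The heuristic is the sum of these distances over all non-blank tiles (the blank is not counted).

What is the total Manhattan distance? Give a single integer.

Tile 3: (0,0)->(0,2) = 2
Tile 13: (0,1)->(3,0) = 4
Tile 6: (0,2)->(1,1) = 2
Tile 14: (0,3)->(3,1) = 5
Tile 8: (1,0)->(1,3) = 3
Tile 9: (1,1)->(2,0) = 2
Tile 12: (1,2)->(2,3) = 2
Tile 1: (1,3)->(0,0) = 4
Tile 4: (2,0)->(0,3) = 5
Tile 10: (2,1)->(2,1) = 0
Tile 15: (2,2)->(3,2) = 1
Tile 2: (2,3)->(0,1) = 4
Tile 11: (3,0)->(2,2) = 3
Tile 5: (3,1)->(1,0) = 3
Tile 7: (3,2)->(1,2) = 2
Sum: 2 + 4 + 2 + 5 + 3 + 2 + 2 + 4 + 5 + 0 + 1 + 4 + 3 + 3 + 2 = 42

Answer: 42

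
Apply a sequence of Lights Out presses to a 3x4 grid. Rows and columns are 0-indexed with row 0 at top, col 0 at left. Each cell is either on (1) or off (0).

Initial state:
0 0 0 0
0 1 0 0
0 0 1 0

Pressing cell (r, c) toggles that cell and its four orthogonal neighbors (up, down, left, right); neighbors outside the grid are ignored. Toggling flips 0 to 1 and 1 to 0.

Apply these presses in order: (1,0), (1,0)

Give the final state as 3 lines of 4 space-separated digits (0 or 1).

After press 1 at (1,0):
1 0 0 0
1 0 0 0
1 0 1 0

After press 2 at (1,0):
0 0 0 0
0 1 0 0
0 0 1 0

Answer: 0 0 0 0
0 1 0 0
0 0 1 0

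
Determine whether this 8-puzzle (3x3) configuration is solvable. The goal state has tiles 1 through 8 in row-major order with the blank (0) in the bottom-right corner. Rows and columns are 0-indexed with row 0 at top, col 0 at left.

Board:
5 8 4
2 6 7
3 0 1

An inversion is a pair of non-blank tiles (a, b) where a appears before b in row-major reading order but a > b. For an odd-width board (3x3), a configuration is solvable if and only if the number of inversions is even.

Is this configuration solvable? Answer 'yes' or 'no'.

Answer: no

Derivation:
Inversions (pairs i<j in row-major order where tile[i] > tile[j] > 0): 19
19 is odd, so the puzzle is not solvable.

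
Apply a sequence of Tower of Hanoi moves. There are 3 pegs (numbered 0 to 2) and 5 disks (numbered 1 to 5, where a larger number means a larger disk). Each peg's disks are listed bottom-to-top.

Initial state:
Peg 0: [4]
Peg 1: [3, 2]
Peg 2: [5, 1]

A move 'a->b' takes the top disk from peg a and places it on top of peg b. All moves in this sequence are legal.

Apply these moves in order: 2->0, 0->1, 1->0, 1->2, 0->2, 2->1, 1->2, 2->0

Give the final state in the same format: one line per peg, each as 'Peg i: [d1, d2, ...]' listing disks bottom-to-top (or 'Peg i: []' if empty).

After move 1 (2->0):
Peg 0: [4, 1]
Peg 1: [3, 2]
Peg 2: [5]

After move 2 (0->1):
Peg 0: [4]
Peg 1: [3, 2, 1]
Peg 2: [5]

After move 3 (1->0):
Peg 0: [4, 1]
Peg 1: [3, 2]
Peg 2: [5]

After move 4 (1->2):
Peg 0: [4, 1]
Peg 1: [3]
Peg 2: [5, 2]

After move 5 (0->2):
Peg 0: [4]
Peg 1: [3]
Peg 2: [5, 2, 1]

After move 6 (2->1):
Peg 0: [4]
Peg 1: [3, 1]
Peg 2: [5, 2]

After move 7 (1->2):
Peg 0: [4]
Peg 1: [3]
Peg 2: [5, 2, 1]

After move 8 (2->0):
Peg 0: [4, 1]
Peg 1: [3]
Peg 2: [5, 2]

Answer: Peg 0: [4, 1]
Peg 1: [3]
Peg 2: [5, 2]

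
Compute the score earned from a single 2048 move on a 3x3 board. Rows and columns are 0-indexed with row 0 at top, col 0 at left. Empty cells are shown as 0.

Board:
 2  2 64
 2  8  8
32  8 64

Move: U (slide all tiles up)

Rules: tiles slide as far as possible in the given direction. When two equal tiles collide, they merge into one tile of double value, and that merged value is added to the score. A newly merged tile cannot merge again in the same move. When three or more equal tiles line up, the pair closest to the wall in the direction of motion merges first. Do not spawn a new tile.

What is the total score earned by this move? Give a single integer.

Slide up:
col 0: [2, 2, 32] -> [4, 32, 0]  score +4 (running 4)
col 1: [2, 8, 8] -> [2, 16, 0]  score +16 (running 20)
col 2: [64, 8, 64] -> [64, 8, 64]  score +0 (running 20)
Board after move:
 4  2 64
32 16  8
 0  0 64

Answer: 20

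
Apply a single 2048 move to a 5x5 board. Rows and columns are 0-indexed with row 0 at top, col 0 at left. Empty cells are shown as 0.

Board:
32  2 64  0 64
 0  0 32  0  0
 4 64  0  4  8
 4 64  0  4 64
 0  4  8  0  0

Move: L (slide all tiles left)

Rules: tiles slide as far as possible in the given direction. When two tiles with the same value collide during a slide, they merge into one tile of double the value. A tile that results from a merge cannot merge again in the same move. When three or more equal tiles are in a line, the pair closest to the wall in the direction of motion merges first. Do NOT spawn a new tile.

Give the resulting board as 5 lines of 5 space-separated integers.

Answer:  32   2 128   0   0
 32   0   0   0   0
  4  64   4   8   0
  4  64   4  64   0
  4   8   0   0   0

Derivation:
Slide left:
row 0: [32, 2, 64, 0, 64] -> [32, 2, 128, 0, 0]
row 1: [0, 0, 32, 0, 0] -> [32, 0, 0, 0, 0]
row 2: [4, 64, 0, 4, 8] -> [4, 64, 4, 8, 0]
row 3: [4, 64, 0, 4, 64] -> [4, 64, 4, 64, 0]
row 4: [0, 4, 8, 0, 0] -> [4, 8, 0, 0, 0]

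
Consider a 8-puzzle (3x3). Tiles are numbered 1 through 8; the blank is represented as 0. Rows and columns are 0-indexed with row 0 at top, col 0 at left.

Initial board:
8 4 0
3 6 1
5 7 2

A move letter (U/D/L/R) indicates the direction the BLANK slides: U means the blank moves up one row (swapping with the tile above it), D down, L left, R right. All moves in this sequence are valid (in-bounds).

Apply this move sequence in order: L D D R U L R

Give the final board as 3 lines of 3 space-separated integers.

Answer: 8 6 4
3 7 0
5 2 1

Derivation:
After move 1 (L):
8 0 4
3 6 1
5 7 2

After move 2 (D):
8 6 4
3 0 1
5 7 2

After move 3 (D):
8 6 4
3 7 1
5 0 2

After move 4 (R):
8 6 4
3 7 1
5 2 0

After move 5 (U):
8 6 4
3 7 0
5 2 1

After move 6 (L):
8 6 4
3 0 7
5 2 1

After move 7 (R):
8 6 4
3 7 0
5 2 1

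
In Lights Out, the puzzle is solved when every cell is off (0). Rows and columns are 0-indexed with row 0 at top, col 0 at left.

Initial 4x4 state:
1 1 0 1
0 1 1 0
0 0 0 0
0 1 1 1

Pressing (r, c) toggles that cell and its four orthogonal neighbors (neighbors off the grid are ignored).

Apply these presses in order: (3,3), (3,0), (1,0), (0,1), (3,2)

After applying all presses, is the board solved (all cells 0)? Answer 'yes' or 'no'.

Answer: no

Derivation:
After press 1 at (3,3):
1 1 0 1
0 1 1 0
0 0 0 1
0 1 0 0

After press 2 at (3,0):
1 1 0 1
0 1 1 0
1 0 0 1
1 0 0 0

After press 3 at (1,0):
0 1 0 1
1 0 1 0
0 0 0 1
1 0 0 0

After press 4 at (0,1):
1 0 1 1
1 1 1 0
0 0 0 1
1 0 0 0

After press 5 at (3,2):
1 0 1 1
1 1 1 0
0 0 1 1
1 1 1 1

Lights still on: 12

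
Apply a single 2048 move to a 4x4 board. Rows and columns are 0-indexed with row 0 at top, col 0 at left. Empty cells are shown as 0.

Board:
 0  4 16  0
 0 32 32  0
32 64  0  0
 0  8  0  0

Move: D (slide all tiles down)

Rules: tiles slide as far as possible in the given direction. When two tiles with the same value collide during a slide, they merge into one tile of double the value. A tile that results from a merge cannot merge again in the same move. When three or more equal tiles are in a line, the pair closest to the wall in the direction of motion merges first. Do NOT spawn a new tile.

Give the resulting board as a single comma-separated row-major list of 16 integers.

Answer: 0, 4, 0, 0, 0, 32, 0, 0, 0, 64, 16, 0, 32, 8, 32, 0

Derivation:
Slide down:
col 0: [0, 0, 32, 0] -> [0, 0, 0, 32]
col 1: [4, 32, 64, 8] -> [4, 32, 64, 8]
col 2: [16, 32, 0, 0] -> [0, 0, 16, 32]
col 3: [0, 0, 0, 0] -> [0, 0, 0, 0]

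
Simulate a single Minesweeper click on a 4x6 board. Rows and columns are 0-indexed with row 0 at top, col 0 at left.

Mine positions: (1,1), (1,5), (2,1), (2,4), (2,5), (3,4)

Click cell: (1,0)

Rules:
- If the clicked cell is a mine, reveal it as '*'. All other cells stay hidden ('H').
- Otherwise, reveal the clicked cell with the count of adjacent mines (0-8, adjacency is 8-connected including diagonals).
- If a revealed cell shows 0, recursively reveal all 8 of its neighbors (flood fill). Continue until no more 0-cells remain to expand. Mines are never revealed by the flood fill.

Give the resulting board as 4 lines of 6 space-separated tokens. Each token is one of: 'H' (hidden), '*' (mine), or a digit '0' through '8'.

H H H H H H
2 H H H H H
H H H H H H
H H H H H H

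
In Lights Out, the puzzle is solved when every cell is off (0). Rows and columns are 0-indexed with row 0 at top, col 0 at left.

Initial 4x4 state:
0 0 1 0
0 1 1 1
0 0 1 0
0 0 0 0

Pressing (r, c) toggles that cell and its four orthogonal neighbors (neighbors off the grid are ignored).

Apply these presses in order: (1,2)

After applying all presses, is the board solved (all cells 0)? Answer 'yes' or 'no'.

After press 1 at (1,2):
0 0 0 0
0 0 0 0
0 0 0 0
0 0 0 0

Lights still on: 0

Answer: yes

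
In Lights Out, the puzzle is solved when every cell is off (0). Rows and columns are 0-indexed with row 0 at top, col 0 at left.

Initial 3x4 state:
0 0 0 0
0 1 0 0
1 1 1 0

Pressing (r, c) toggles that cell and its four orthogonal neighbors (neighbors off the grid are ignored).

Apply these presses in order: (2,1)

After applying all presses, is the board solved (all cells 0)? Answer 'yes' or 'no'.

Answer: yes

Derivation:
After press 1 at (2,1):
0 0 0 0
0 0 0 0
0 0 0 0

Lights still on: 0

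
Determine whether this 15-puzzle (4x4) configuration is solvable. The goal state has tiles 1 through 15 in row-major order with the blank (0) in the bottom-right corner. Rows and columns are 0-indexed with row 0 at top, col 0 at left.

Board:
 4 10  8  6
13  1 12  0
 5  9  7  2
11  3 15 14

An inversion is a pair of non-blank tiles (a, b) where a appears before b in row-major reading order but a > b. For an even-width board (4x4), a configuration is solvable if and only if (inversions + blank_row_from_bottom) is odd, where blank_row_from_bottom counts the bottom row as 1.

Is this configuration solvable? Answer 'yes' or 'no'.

Inversions: 44
Blank is in row 1 (0-indexed from top), which is row 3 counting from the bottom (bottom = 1).
44 + 3 = 47, which is odd, so the puzzle is solvable.

Answer: yes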